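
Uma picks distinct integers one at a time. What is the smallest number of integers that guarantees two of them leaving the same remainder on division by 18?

19

The 18 residue classes mod 18 are the pigeonholes.
With 18 integers one could put 1 in each residue class and have no class reach 2.
The 19th integer pushes some class to 2, so 18·1 + 1 = 19.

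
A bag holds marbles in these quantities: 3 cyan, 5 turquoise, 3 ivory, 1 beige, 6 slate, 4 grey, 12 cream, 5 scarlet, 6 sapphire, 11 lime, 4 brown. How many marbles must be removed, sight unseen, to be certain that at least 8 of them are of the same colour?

By the pigeonhole principle, put each drawn marble into a box by colour. The largest draw with every box below 8 takes min(count, 7) from each colour; colours with fewer than 7 contribute all they have.
Σ min(cᵢ, 7) = 3 + 5 + 3 + 1 + 6 + 4 + 7 + 5 + 6 + 7 + 4 = 51.
Draw number 51 + 1 = 52 must push one box to 8.

52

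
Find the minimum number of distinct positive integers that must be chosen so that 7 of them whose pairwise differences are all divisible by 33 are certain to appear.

199

Integers whose pairwise differences are multiples of 33 are exactly those sharing a remainder mod 33. By pigeonhole, the 33 residue classes mod 33 are the pigeonholes.
With 198 integers one could put 6 in each residue class and have no class reach 7.
The 199th integer pushes some class to 7, so 33·6 + 1 = 199.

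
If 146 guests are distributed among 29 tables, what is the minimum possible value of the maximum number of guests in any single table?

The 29 tables are the holes and the 146 guests are the pigeons.
If every table held at most 5 guests, the total would be at most 29 × 5 = 145, which is less than 146.
So some table holds at least ⌈146/29⌉ = 6 guests.

6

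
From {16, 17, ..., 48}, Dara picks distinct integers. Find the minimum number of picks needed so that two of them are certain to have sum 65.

A set avoiding the sum 65 can contain at most one of each pair {x, 65−x}, plus the 1 element whose complement lies outside the range.
The integers 16, …, 32 (17 of them) are such a set: any two sum to at least 16+17 = 33 and at most 31+32 = 63 < 65.
By the pigeonhole principle, any 18th integer completes one of the 16 pairs, so 18 choices force a sum of 65.

18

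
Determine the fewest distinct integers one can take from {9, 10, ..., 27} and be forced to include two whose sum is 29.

A set avoiding the sum 29 can contain at most one of each pair {x, 29−x}, plus the 7 elements whose complement lies outside the range.
The integers 15, …, 27 (13 of them) are such a set: any two sum to at least 15+16 = 31 > 29.
Any 14th integer completes one of the 6 pairs, so 14 choices force a sum of 29.

14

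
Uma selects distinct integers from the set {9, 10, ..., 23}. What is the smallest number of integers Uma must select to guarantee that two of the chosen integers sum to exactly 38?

Two chosen integers sum to 38 exactly when both halves of some pair {x, 38−x} with 15 ≤ x ≤ 38−x ≤ 23 are chosen — 4 such pairs.
The remaining 7 elements (those with no distinct partner in range) can never complete a 38-sum, so the worst case takes all of them and one from each pair: 7 + 4 = 11.
The 12th integer has to be the second member of some pair, so 11 + 1 = 12.

12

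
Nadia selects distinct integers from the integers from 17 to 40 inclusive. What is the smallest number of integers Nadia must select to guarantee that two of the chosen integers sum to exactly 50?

17

Group the elements by complementary pair {x, 50−x}: {17,33}, {18,32}, {19,31}, …, giving 8 two-element pairs, the single value 25 (it cannot pair with itself since the integers are distinct), and 7 integers whose partner 50−x falls outside [17,40].
Pigeonhole: treating each of those 16 groups as a pigeonhole, one can pick one integer per group — 16 integers — with no two summing to 50.
The 17th integer lands in an occupied pair, forcing a sum of 50.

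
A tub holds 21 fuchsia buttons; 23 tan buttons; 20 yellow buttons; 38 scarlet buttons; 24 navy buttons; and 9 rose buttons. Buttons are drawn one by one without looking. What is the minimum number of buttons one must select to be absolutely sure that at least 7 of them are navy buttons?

118

In the worst case for collecting navy buttons, every non-navy button comes out first.
There are 21 + 23 + 20 + 38 + 9 = 111 non-navy buttons altogether.
After those, each further button must be navy, so 111 + 7 = 118 draws guarantee 7 navy buttons.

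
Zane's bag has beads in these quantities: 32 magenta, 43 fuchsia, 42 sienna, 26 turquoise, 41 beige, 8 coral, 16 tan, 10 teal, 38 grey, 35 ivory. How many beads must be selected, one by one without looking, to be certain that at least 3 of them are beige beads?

In the worst case for collecting beige beads, every non-beige bead comes out first.
There are 32 + 43 + 42 + 26 + 8 + 16 + 10 + 38 + 35 = 250 non-beige beads altogether.
After those, each further bead must be beige, so 250 + 3 = 253 draws guarantee 3 beige beads.

253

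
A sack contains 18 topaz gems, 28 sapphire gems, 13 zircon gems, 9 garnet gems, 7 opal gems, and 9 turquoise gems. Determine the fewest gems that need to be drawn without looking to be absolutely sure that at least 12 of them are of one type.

Put each drawn gem into a box by type. The largest draw with every box below 12 takes min(count, 11) from each type; types with fewer than 11 contribute all they have.
Σ min(cᵢ, 11) = 11 + 11 + 11 + 9 + 7 + 9 = 58.
Draw number 58 + 1 = 59 must push one box to 12.

59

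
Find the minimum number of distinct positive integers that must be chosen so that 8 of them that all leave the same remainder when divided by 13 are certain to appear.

By pigeonhole, the 13 residue classes mod 13 are the pigeonholes.
With 91 integers one could put 7 in each residue class and have no class reach 8.
The 92nd integer pushes some class to 8, so 13·7 + 1 = 92.

92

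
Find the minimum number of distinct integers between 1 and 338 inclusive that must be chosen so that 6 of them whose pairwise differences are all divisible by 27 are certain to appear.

Integers whose pairwise differences are multiples of 27 are exactly those sharing a remainder mod 27. The 27 residue classes mod 27 are the pigeonholes.
With 135 integers one could put 5 in each residue class and have no class reach 6.
The 136th integer pushes some class to 6, so 27·5 + 1 = 136.

136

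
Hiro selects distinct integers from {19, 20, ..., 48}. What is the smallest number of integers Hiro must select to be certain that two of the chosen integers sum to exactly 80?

23

Group the elements by complementary pair {x, 80−x}: {32,48}, {33,47}, {34,46}, …, giving 8 two-element pairs, the single value 40 (it cannot pair with itself since the integers are distinct), and 13 integers whose partner 80−x falls outside [19,48].
Pigeonhole: treating each of those 22 groups as a pigeonhole, one can pick one integer per group — 22 integers — with no two summing to 80.
The 23rd integer lands in an occupied pair, forcing a sum of 80.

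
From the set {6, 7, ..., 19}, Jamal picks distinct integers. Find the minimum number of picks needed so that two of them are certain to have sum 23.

Two chosen integers sum to 23 exactly when both halves of some pair {x, 23−x} with 6 ≤ x ≤ 23−x ≤ 17 are chosen — 6 such pairs.
The remaining 2 elements (those with no distinct partner in range) can never complete a 23-sum, so the worst case takes all of them and one from each pair: 2 + 6 = 8.
Pigeonhole: the 9th integer has to be the second member of some pair, so 8 + 1 = 9.

9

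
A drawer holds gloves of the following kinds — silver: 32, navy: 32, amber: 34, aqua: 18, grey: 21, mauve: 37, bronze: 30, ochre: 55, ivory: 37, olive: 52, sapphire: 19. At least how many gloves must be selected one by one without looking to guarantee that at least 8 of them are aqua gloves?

357

In the worst case for collecting aqua gloves, every non-aqua glove comes out first.
There are 32 + 32 + 34 + 21 + 37 + 30 + 55 + 37 + 52 + 19 = 349 non-aqua gloves altogether.
After those, each further glove must be aqua, so 349 + 8 = 357 draws guarantee 8 aqua gloves.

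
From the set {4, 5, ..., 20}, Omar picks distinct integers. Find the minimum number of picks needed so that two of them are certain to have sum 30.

Two chosen integers sum to 30 exactly when both halves of some pair {x, 30−x} with 10 ≤ x ≤ 30−x ≤ 20 are chosen — 5 such pairs.
The remaining 7 elements (those with no distinct partner in range) can never complete a 30-sum, so the worst case takes all of them and one from each pair: 7 + 5 = 12.
The 13th integer has to be the second member of some pair, so 12 + 1 = 13.

13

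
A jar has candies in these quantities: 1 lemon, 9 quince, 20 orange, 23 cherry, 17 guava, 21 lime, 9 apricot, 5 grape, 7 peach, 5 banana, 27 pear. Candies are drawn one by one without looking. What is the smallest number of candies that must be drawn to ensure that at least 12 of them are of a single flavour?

An adversary could hand out at most 11 candies per flavour (6 flavours run out sooner): 1 + 9 + 11 + 11 + 11 + 11 + 9 + 5 + 7 + 5 + 11 = 91 candies and still no flavour has 12.
One more candy lands in a flavour already at 11, so 92 draws are enough and 91 are not.

92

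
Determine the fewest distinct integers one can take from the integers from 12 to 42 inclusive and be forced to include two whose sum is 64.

22

A set avoiding the sum 64 can contain at most one of each pair {x, 64−x}, plus the 11 elements whose complement lies outside the range or equal to its own complement.
The integers 12, …, 32 (21 of them) are such a set: any two sum to at least 12+13 = 25 and at most 31+32 = 63 < 64.
Any 22nd integer completes one of the 10 pairs, so 22 choices force a sum of 64.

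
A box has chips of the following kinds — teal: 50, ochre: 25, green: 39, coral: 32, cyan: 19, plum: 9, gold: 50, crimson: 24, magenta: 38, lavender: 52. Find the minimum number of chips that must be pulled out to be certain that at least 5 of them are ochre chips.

In the worst case for collecting ochre chips, every non-ochre chip comes out first.
There are 50 + 39 + 32 + 19 + 9 + 50 + 24 + 38 + 52 = 313 non-ochre chips altogether.
After those, each further chip must be ochre, so 313 + 5 = 318 draws guarantee 5 ochre chips.

318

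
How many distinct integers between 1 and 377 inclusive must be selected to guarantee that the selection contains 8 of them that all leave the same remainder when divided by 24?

The 24 residue classes mod 24 are the pigeonholes.
With 168 integers one could put 7 in each residue class and have no class reach 8.
The 169th integer pushes some class to 8, so 24·7 + 1 = 169.

169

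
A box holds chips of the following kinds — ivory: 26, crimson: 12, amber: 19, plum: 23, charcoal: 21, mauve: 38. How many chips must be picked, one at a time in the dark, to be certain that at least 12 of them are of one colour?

Put each drawn chip into a box by colour. The largest draw with every box below 12 takes min(count, 11) from each colour.
Σ min(cᵢ, 11) = 11 + 11 + 11 + 11 + 11 + 11 = 66.
Draw number 66 + 1 = 67 must push one box to 12.

67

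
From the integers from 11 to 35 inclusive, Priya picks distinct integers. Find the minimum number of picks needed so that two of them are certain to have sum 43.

15

A set avoiding the sum 43 can contain at most one of each pair {x, 43−x}, plus the 3 elements whose complement lies outside the range.
The integers 22, …, 35 (14 of them) are such a set: any two sum to at least 22+23 = 45 > 43.
Pigeonhole: any 15th integer completes one of the 11 pairs, so 15 choices force a sum of 43.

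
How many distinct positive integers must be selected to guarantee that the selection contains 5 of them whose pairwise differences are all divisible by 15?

Integers whose pairwise differences are multiples of 15 are exactly those sharing a remainder mod 15. By pigeonhole, the 15 residue classes mod 15 are the pigeonholes.
With 60 integers one could put 4 in each residue class and have no class reach 5.
The 61st integer pushes some class to 5, so 15·4 + 1 = 61.

61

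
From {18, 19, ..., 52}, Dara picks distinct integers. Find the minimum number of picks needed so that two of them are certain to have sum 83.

25

Two chosen integers sum to 83 exactly when both halves of some pair {x, 83−x} with 31 ≤ x ≤ 83−x ≤ 52 are chosen — 11 such pairs.
The remaining 13 elements (those with no distinct partner in range) can never complete a 83-sum, so the worst case takes all of them and one from each pair: 13 + 11 = 24.
Pigeonhole: the 25th integer has to be the second member of some pair, so 24 + 1 = 25.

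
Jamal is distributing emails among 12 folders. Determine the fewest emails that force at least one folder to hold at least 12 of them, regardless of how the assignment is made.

With 132 emails one could put exactly 11 in each of the 12 folders, and no folder would reach 12.
One more email must land in a folder that already has 11, giving it 12.
So 12 × 11 + 1 = 133 emails are required.

133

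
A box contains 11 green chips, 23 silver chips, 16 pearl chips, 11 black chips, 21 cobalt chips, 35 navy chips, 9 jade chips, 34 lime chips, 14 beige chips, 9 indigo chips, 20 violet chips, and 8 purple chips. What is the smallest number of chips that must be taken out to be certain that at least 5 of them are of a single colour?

Pigeonhole: the 12 colours are the holes; the chips drawn are the pigeons.
To avoid 5 of any one colour, the worst case takes at most 4 of each colour.
That gives 4 + 4 + 4 + 4 + 4 + 4 + 4 + 4 + 4 + 4 + 4 + 4 = 48 chips with no colour reaching 5.
The next chip forces some colour to 5, so 48 + 1 = 49.

49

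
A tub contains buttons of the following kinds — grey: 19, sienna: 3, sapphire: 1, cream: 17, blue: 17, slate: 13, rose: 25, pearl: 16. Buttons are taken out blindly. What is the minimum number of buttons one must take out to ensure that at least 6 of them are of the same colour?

35

An adversary could hand out at most 5 buttons per colour (sienna, sapphire run out sooner): 5 + 3 + 1 + 5 + 5 + 5 + 5 + 5 = 34 buttons and still no colour has 6.
Pigeonhole: one more button lands in a colour already at 5, so 35 draws are enough and 34 are not.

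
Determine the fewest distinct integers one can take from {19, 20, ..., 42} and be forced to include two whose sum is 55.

16

A set avoiding the sum 55 can contain at most one of each pair {x, 55−x}, plus the 6 elements whose complement lies outside the range.
The integers 28, …, 42 (15 of them) are such a set: any two sum to at least 28+29 = 57 > 55.
Pigeonhole: any 16th integer completes one of the 9 pairs, so 16 choices force a sum of 55.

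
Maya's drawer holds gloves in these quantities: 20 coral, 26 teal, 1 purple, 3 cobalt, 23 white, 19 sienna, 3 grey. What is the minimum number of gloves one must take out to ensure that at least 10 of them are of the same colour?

44

Put each drawn glove into a box by colour. The largest draw with every box below 10 takes min(count, 9) from each colour; colours with fewer than 9 contribute all they have.
Σ min(cᵢ, 9) = 9 + 9 + 1 + 3 + 9 + 9 + 3 = 43.
Draw number 43 + 1 = 44 must push one box to 10.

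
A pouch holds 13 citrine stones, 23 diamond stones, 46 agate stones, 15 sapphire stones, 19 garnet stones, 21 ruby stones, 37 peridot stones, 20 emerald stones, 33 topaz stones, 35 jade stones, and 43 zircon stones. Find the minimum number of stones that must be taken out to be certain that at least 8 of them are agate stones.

In the worst case for collecting agate stones, every non-agate stone comes out first.
There are 13 + 23 + 15 + 19 + 21 + 37 + 20 + 33 + 35 + 43 = 259 non-agate stones altogether.
After those, each further stone must be agate, so 259 + 8 = 267 draws guarantee 8 agate stones.

267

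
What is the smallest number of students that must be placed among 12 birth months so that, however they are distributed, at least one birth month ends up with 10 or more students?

109

With 108 students one could put exactly 9 in each of the 12 birth months, and no birth month would reach 10.
One more student must land in a birth month that already has 9, giving it 10.
So 12 × 9 + 1 = 109 students are required.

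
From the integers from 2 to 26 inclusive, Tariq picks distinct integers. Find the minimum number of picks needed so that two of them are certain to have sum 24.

Group the elements by complementary pair {x, 24−x}: {2,22}, {3,21}, {4,20}, …, giving 10 two-element pairs, the single value 12 (it cannot pair with itself since the integers are distinct), and 4 integers whose partner 24−x falls outside [2,26].
Treating each of those 15 groups as a pigeonhole, one can pick one integer per group — 15 integers — with no two summing to 24.
The 16th integer lands in an occupied pair, forcing a sum of 24.

16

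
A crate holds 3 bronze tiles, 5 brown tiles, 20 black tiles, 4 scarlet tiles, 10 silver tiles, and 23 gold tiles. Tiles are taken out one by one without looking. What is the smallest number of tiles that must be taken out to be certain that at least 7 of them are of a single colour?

Pigeonhole: the 6 colours are the holes; the tiles drawn are the pigeons.
To avoid 7 of any one colour, the worst case takes at most 6 of each colour, or every tile of a colour that has fewer than 6.
That gives 3 + 5 + 6 + 4 + 6 + 6 = 30 tiles with no colour reaching 7.
The next tile forces some colour to 7, so 30 + 1 = 31.

31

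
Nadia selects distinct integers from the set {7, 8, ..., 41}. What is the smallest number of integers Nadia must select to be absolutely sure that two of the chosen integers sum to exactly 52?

Group the elements by complementary pair {x, 52−x}: {11,41}, {12,40}, {13,39}, …, giving 15 two-element pairs, the single value 26 (it cannot pair with itself since the integers are distinct), and 4 integers whose partner 52−x falls outside [7,41].
Treating each of those 20 groups as a pigeonhole, one can pick one integer per group — 20 integers — with no two summing to 52.
The 21st integer lands in an occupied pair, forcing a sum of 52.

21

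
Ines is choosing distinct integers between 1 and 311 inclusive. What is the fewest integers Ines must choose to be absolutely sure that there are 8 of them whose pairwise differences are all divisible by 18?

Integers whose pairwise differences are multiples of 18 are exactly those sharing a remainder mod 18. By the pigeonhole principle, the 18 residue classes mod 18 are the pigeonholes.
With 126 integers one could put 7 in each residue class and have no class reach 8.
The 127th integer pushes some class to 8, so 18·7 + 1 = 127.

127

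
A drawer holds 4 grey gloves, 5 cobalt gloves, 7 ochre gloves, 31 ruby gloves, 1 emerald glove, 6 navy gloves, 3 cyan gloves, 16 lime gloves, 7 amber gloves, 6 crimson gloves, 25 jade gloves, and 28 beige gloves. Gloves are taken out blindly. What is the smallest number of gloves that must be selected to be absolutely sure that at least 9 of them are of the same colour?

72

An adversary could hand out at most 8 gloves per colour (8 colours run out sooner): 4 + 5 + 7 + 8 + 1 + 6 + 3 + 8 + 7 + 6 + 8 + 8 = 71 gloves and still no colour has 9.
One more glove lands in a colour already at 8, so 72 draws are enough and 71 are not.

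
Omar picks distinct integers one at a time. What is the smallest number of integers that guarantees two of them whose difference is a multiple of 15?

16

Integers whose pairwise differences are multiples of 15 are exactly those sharing a remainder mod 15. The 15 residue classes mod 15 are the pigeonholes.
With 15 integers one could put 1 in each residue class and have no class reach 2.
The 16th integer pushes some class to 2, so 15·1 + 1 = 16.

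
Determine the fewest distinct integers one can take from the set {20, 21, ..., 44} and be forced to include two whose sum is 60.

16

Group the elements by complementary pair {x, 60−x}: {20,40}, {21,39}, {22,38}, …, giving 10 two-element pairs, the single value 30 (it cannot pair with itself since the integers are distinct), and 4 integers whose partner 60−x falls outside [20,44].
By pigeonhole, treating each of those 15 groups as a pigeonhole, one can pick one integer per group — 15 integers — with no two summing to 60.
The 16th integer lands in an occupied pair, forcing a sum of 60.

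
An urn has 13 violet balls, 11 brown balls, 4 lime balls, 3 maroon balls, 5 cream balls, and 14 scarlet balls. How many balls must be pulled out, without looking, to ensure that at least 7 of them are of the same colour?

By the pigeonhole principle, the 6 colours are the holes; the balls drawn are the pigeons.
To avoid 7 of any one colour, the worst case takes at most 6 of each colour, or every ball of a colour that has fewer than 6.
That gives 6 + 6 + 4 + 3 + 5 + 6 = 30 balls with no colour reaching 7.
The next ball forces some colour to 7, so 30 + 1 = 31.

31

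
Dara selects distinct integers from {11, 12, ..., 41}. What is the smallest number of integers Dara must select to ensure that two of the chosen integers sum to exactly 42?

22

Group the elements by complementary pair {x, 42−x}: {11,31}, {12,30}, {13,29}, …, giving 10 two-element pairs, the single value 21 (it cannot pair with itself since the integers are distinct), and 10 integers whose partner 42−x falls outside [11,41].
Treating each of those 21 groups as a pigeonhole, one can pick one integer per group — 21 integers — with no two summing to 42.
The 22nd integer lands in an occupied pair, forcing a sum of 42.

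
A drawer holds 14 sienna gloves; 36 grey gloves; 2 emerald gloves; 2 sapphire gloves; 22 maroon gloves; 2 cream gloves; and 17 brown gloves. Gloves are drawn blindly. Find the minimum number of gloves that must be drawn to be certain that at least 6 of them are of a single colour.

27

Pigeonhole: put each drawn glove into a box by colour. The largest draw with every box below 6 takes min(count, 5) from each colour; colours with fewer than 5 contribute all they have.
Σ min(cᵢ, 5) = 5 + 5 + 2 + 2 + 5 + 2 + 5 = 26.
Draw number 26 + 1 = 27 must push one box to 6.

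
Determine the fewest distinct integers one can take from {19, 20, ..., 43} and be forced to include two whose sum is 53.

18

Group the elements by complementary pair {x, 53−x}: {19,34}, {20,33}, {21,32}, …, giving 8 two-element pairs and 9 integers whose partner 53−x falls outside [19,43].
Treating each of those 17 groups as a pigeonhole, one can pick one integer per group — 17 integers — with no two summing to 53.
The 18th integer lands in an occupied pair, forcing a sum of 53.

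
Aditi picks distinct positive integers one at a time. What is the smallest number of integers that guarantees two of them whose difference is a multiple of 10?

11

Integers whose pairwise differences are multiples of 10 are exactly those sharing a remainder mod 10. By pigeonhole, the 10 residue classes mod 10 are the pigeonholes.
With 10 integers one could put 1 in each residue class and have no class reach 2.
The 11th integer pushes some class to 2, so 10·1 + 1 = 11.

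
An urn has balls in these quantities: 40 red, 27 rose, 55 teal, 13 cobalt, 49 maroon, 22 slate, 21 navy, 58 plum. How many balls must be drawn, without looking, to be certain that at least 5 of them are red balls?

In the worst case for collecting red balls, every non-red ball comes out first.
There are 27 + 55 + 13 + 49 + 22 + 21 + 58 = 245 non-red balls altogether.
After those, each further ball must be red, so 245 + 5 = 250 draws guarantee 5 red balls.

250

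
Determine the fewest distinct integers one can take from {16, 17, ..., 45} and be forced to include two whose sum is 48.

23

Group the elements by complementary pair {x, 48−x}: {16,32}, {17,31}, {18,30}, …, giving 8 two-element pairs; the single value 24 (it cannot pair with itself since the integers are distinct); and 13 integers whose partner 48−x falls outside [16,45].
Treating each of those 22 groups as a pigeonhole, one can pick one integer per group — 22 integers — with no two summing to 48.
The 23rd integer lands in an occupied pair, forcing a sum of 48.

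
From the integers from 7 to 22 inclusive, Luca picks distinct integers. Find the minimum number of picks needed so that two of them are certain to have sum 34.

Two chosen integers sum to 34 exactly when both halves of some pair {x, 34−x} with 12 ≤ x ≤ 34−x ≤ 22 are chosen — 5 such pairs.
The remaining 6 elements (those with no distinct partner in range) can never complete a 34-sum, so the worst case takes all of them and one from each pair: 6 + 5 = 11.
The 12th integer has to be the second member of some pair, so 11 + 1 = 12.

12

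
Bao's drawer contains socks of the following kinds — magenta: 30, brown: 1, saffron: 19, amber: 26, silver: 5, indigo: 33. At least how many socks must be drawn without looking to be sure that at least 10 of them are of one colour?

43

An adversary could hand out at most 9 socks per colour (brown, silver run out sooner): 9 + 1 + 9 + 9 + 5 + 9 = 42 socks and still no colour has 10.
One more sock lands in a colour already at 9, so 43 draws are enough and 42 are not.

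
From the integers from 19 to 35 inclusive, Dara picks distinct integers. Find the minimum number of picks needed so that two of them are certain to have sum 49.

A set avoiding the sum 49 can contain at most one of each pair {x, 49−x}, plus the 5 elements whose complement lies outside the range.
The integers 25, …, 35 (11 of them) are such a set: any two sum to at least 25+26 = 51 > 49.
By the pigeonhole principle, any 12th integer completes one of the 6 pairs, so 12 choices force a sum of 49.

12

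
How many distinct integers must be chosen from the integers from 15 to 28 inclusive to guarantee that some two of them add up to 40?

Group the elements by complementary pair {x, 40−x}: {15,25}, {16,24}, {17,23}, …, giving 5 two-element pairs, the single value 20 (it cannot pair with itself since the integers are distinct), and 3 integers whose partner 40−x falls outside [15,28].
By pigeonhole, treating each of those 9 groups as a pigeonhole, one can pick one integer per group — 9 integers — with no two summing to 40.
The 10th integer lands in an occupied pair, forcing a sum of 40.

10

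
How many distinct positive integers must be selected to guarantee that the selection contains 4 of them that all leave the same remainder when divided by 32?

Pigeonhole: the 32 residue classes mod 32 are the pigeonholes.
With 96 integers one could put 3 in each residue class and have no class reach 4.
The 97th integer pushes some class to 4, so 32·3 + 1 = 97.

97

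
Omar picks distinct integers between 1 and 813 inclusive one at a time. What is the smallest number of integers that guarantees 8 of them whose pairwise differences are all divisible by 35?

Integers whose pairwise differences are multiples of 35 are exactly those sharing a remainder mod 35. The 35 residue classes mod 35 are the pigeonholes.
With 245 integers one could put 7 in each residue class and have no class reach 8.
The 246th integer pushes some class to 8, so 35·7 + 1 = 246.

246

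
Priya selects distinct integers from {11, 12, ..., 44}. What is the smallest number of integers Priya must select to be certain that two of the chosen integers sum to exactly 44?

24

A set avoiding the sum 44 can contain at most one of each pair {x, 44−x}, plus the 12 elements whose complement lies outside the range or equal to its own complement.
The integers 22, …, 44 (23 of them) are such a set: any two sum to at least 22+23 = 45 > 44.
By pigeonhole, any 24th integer completes one of the 11 pairs, so 24 choices force a sum of 44.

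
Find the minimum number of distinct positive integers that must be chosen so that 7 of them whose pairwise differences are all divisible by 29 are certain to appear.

175

Integers whose pairwise differences are multiples of 29 are exactly those sharing a remainder mod 29. By pigeonhole, the 29 residue classes mod 29 are the pigeonholes.
With 174 integers one could put 6 in each residue class and have no class reach 7.
The 175th integer pushes some class to 7, so 29·6 + 1 = 175.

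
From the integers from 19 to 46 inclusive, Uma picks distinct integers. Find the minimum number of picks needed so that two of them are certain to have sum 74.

A set avoiding the sum 74 can contain at most one of each pair {x, 74−x}, plus the 10 elements whose complement lies outside the range or equal to its own complement.
The integers 19, …, 37 (19 of them) are such a set: any two sum to at least 19+20 = 39 and at most 36+37 = 73 < 74.
By the pigeonhole principle, any 20th integer completes one of the 9 pairs, so 20 choices force a sum of 74.

20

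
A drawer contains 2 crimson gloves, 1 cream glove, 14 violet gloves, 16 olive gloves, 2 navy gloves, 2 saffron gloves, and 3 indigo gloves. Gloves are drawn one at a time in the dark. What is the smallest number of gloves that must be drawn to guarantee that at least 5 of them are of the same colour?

19

Put each drawn glove into a box by colour. The largest draw with every box below 5 takes min(count, 4) from each colour; colours with fewer than 4 contribute all they have.
Σ min(cᵢ, 4) = 2 + 1 + 4 + 4 + 2 + 2 + 3 = 18.
Draw number 18 + 1 = 19 must push one box to 5.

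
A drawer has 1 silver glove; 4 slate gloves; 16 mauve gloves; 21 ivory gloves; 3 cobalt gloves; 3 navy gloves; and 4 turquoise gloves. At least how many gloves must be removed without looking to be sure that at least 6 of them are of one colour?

By the pigeonhole principle, put each drawn glove into a box by colour. The largest draw with every box below 6 takes min(count, 5) from each colour; colours with fewer than 5 contribute all they have.
Σ min(cᵢ, 5) = 1 + 4 + 5 + 5 + 3 + 3 + 4 = 25.
Draw number 25 + 1 = 26 must push one box to 6.

26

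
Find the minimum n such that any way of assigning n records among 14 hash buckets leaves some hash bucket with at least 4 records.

With 42 records one could put exactly 3 in each of the 14 hash buckets, and no hash bucket would reach 4.
By pigeonhole, one more record must land in a hash bucket that already has 3, giving it 4.
So 14 × 3 + 1 = 43 records are required.

43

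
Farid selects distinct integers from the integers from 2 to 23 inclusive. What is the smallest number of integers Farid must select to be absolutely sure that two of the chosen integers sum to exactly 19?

15

Two chosen integers sum to 19 exactly when both halves of some pair {x, 19−x} with 2 ≤ x ≤ 19−x ≤ 17 are chosen — 8 such pairs.
The remaining 6 elements (those with no distinct partner in range) can never complete a 19-sum, so the worst case takes all of them and one from each pair: 6 + 8 = 14.
By the pigeonhole principle, the 15th integer has to be the second member of some pair, so 14 + 1 = 15.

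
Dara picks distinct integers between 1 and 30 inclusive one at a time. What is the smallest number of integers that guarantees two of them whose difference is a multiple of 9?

Integers whose pairwise differences are multiples of 9 are exactly those sharing a remainder mod 9. The 9 residue classes mod 9 are the pigeonholes.
With 9 integers one could put 1 in each residue class and have no class reach 2.
The 10th integer pushes some class to 2, so 9·1 + 1 = 10.

10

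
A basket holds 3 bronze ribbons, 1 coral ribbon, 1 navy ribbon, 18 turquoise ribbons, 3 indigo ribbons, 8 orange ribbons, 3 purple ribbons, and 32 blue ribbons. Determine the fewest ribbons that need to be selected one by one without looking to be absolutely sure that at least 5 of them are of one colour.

By the pigeonhole principle, put each drawn ribbon into a box by colour. The largest draw with every box below 5 takes min(count, 4) from each colour; colours with fewer than 4 contribute all they have.
Σ min(cᵢ, 4) = 3 + 1 + 1 + 4 + 3 + 4 + 3 + 4 = 23.
Draw number 23 + 1 = 24 must push one box to 5.

24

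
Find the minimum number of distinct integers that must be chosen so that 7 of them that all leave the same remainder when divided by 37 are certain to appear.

223

Pigeonhole: the 37 residue classes mod 37 are the pigeonholes.
With 222 integers one could put 6 in each residue class and have no class reach 7.
The 223rd integer pushes some class to 7, so 37·6 + 1 = 223.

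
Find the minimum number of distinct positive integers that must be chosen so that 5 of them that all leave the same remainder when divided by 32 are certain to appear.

The 32 residue classes mod 32 are the pigeonholes.
With 128 integers one could put 4 in each residue class and have no class reach 5.
The 129th integer pushes some class to 5, so 32·4 + 1 = 129.

129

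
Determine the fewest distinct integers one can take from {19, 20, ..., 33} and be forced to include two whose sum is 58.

12

Group the elements by complementary pair {x, 58−x}: {25,33}, {26,32}, {27,31}, …, giving 4 two-element pairs; the single value 29 (it cannot pair with itself since the integers are distinct); and 6 integers whose partner 58−x falls outside [19,33].
Pigeonhole: treating each of those 11 groups as a pigeonhole, one can pick one integer per group — 11 integers — with no two summing to 58.
The 12th integer lands in an occupied pair, forcing a sum of 58.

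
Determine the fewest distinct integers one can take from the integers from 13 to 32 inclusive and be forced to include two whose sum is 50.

14

A set avoiding the sum 50 can contain at most one of each pair {x, 50−x}, plus the 6 elements whose complement lies outside the range or equal to its own complement.
The integers 13, …, 25 (13 of them) are such a set: any two sum to at least 13+14 = 27 and at most 24+25 = 49 < 50.
By pigeonhole, any 14th integer completes one of the 7 pairs, so 14 choices force a sum of 50.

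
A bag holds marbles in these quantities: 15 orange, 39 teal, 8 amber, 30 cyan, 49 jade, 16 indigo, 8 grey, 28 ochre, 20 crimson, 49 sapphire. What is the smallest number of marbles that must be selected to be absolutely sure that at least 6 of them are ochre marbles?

240

In the worst case for collecting ochre marbles, every non-ochre marble comes out first.
There are 15 + 39 + 8 + 30 + 49 + 16 + 8 + 20 + 49 = 234 non-ochre marbles altogether.
After those, each further marble must be ochre, so 234 + 6 = 240 draws guarantee 6 ochre marbles.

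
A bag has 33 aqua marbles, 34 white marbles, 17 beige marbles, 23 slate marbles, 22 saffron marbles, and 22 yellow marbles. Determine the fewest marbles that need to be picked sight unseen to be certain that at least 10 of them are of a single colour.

55

Put each drawn marble into a box by colour. The largest draw with every box below 10 takes min(count, 9) from each colour.
Σ min(cᵢ, 9) = 9 + 9 + 9 + 9 + 9 + 9 = 54.
Draw number 54 + 1 = 55 must push one box to 10.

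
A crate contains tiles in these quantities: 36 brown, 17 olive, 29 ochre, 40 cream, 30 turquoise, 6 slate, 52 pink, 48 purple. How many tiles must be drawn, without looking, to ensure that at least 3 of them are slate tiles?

In the worst case for collecting slate tiles, every non-slate tile comes out first.
There are 36 + 17 + 29 + 40 + 30 + 52 + 48 = 252 non-slate tiles altogether.
After those, each further tile must be slate, so 252 + 3 = 255 draws guarantee 3 slate tiles.

255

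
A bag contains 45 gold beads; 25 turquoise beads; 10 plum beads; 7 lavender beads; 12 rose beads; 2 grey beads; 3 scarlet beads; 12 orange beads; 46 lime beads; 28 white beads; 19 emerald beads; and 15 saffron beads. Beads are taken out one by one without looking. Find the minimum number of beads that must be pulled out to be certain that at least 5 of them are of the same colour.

By the pigeonhole principle, the 12 colours are the holes; the beads drawn are the pigeons.
To avoid 5 of any one colour, the worst case takes at most 4 of each colour, or every bead of a colour that has fewer than 4.
That gives 4 + 4 + 4 + 4 + 4 + 2 + 3 + 4 + 4 + 4 + 4 + 4 = 45 beads with no colour reaching 5.
The next bead forces some colour to 5, so 45 + 1 = 46.

46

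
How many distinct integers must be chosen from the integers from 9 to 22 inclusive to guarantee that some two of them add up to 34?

Two chosen integers sum to 34 exactly when both halves of some pair {x, 34−x} with 12 ≤ x ≤ 34−x ≤ 22 are chosen — 5 such pairs.
The remaining 4 elements (those with no distinct partner in range) can never complete a 34-sum, so the worst case takes all of them and one from each pair: 4 + 5 = 9.
By the pigeonhole principle, the 10th integer has to be the second member of some pair, so 9 + 1 = 10.

10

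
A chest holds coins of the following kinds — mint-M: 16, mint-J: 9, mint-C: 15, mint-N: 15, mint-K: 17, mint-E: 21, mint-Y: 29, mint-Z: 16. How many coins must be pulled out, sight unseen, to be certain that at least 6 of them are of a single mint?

Put each drawn coin into a box by mint. The largest draw with every box below 6 takes min(count, 5) from each mint.
Σ min(cᵢ, 5) = 5 + 5 + 5 + 5 + 5 + 5 + 5 + 5 = 40.
Draw number 40 + 1 = 41 must push one box to 6.

41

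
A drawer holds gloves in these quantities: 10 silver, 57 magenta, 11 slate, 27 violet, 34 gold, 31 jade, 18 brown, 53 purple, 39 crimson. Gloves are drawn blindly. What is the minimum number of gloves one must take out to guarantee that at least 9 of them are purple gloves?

236

In the worst case for collecting purple gloves, every non-purple glove comes out first.
There are 10 + 57 + 11 + 27 + 34 + 31 + 18 + 39 = 227 non-purple gloves altogether.
After those, each further glove must be purple, so 227 + 9 = 236 draws guarantee 9 purple gloves.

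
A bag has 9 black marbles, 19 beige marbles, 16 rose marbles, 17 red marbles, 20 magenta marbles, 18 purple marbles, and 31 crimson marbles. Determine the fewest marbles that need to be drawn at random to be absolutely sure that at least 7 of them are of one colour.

Put each drawn marble into a box by colour. The largest draw with every box below 7 takes min(count, 6) from each colour.
Σ min(cᵢ, 6) = 6 + 6 + 6 + 6 + 6 + 6 + 6 = 42.
Draw number 42 + 1 = 43 must push one box to 7.

43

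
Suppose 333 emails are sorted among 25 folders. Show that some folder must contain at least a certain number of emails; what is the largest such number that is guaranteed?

Pigeonhole: the 25 folders are the holes and the 333 emails are the pigeons.
If every folder held at most 13 emails, the total would be at most 25 × 13 = 325, which is less than 333.
So some folder holds at least ⌈333/25⌉ = 14 emails.

14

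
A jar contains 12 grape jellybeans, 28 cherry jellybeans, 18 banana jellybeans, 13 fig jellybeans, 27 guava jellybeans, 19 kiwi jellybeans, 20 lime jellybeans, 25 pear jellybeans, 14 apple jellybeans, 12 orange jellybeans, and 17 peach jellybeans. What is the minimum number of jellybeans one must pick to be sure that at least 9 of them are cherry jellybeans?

In the worst case for collecting cherry jellybeans, every non-cherry jellybean comes out first.
There are 12 + 18 + 13 + 27 + 19 + 20 + 25 + 14 + 12 + 17 = 177 non-cherry jellybeans altogether.
After those, each further jellybean must be cherry, so 177 + 9 = 186 draws guarantee 9 cherry jellybeans.

186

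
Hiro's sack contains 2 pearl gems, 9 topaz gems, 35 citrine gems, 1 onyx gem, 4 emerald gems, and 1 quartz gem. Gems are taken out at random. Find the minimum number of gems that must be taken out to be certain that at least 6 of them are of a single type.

An adversary could hand out at most 5 gems per type (4 types run out sooner): 2 + 5 + 5 + 1 + 4 + 1 = 18 gems and still no type has 6.
One more gem lands in a type already at 5, so 19 draws are enough and 18 are not.

19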